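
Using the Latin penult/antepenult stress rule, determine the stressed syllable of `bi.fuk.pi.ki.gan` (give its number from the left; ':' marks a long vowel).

Classical Latin: stress the penult if heavy (long vowel or closed), else the antepenult.
Weights: 3 pi L, 4 ki L, 5 gan H.
The penult (syllable 4, ki) is light, so stress falls on the antepenult (syllable 3, pi).
Stress on syllable 3: bi.fuk.ˈpi.ki.gan.

3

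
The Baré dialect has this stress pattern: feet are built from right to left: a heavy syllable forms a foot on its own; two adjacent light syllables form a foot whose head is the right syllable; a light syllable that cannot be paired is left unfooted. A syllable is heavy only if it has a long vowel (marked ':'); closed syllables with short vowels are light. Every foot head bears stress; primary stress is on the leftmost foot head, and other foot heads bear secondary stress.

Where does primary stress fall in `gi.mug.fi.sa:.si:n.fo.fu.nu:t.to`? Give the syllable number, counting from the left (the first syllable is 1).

3

Weights: 1 gi L, 2 mug L, 3 fi L, 4 sa: H, 5 si:n H, 6 fo L, 7 fu L, 8 nu:t H, 9 to L.
Parse right to left (heavy = foot alone; LL = one foot; stranded L unfooted): gi (mug.ˈfi) (ˈsa:) (ˈsi:n) (fo.ˈfu) (ˈnu:t) to.
Foot heads: 3, 4, 5, 7, 8.
Primary stress on the leftmost head = syllable 3.
Primary stress: syllable 3 → gi.mug.ˈfi.sa:.si:n.fo.fu.nu:t.to.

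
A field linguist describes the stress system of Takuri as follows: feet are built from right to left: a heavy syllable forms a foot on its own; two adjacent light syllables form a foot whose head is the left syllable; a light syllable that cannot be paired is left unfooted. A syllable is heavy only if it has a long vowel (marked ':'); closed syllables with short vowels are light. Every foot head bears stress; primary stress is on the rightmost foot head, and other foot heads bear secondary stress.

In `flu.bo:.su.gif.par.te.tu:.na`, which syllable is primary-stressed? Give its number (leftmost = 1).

Weights: 1 flu L, 2 bo: H, 3 su L, 4 gif L, 5 par L, 6 te L, 7 tu: H, 8 na L.
Parse right to left (heavy = foot alone; LL = one foot; stranded L unfooted): flu (ˈbo:) (ˈsu.gif) (ˈpar.te) (ˈtu:) na.
Foot heads: 2, 3, 5, 7.
Primary stress on the rightmost head = syllable 7.
Primary stress: syllable 7 → flu.bo:.su.gif.par.te.ˈtu:.na.

7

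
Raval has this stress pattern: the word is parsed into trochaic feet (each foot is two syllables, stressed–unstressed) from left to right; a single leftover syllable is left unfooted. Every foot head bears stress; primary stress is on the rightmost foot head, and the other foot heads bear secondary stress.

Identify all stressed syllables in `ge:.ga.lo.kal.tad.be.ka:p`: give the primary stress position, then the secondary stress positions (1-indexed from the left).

Parse left to right into trochaic (ˈσσ) feet: (ˈge:.ga) (ˈlo.kal) (ˈtad.be) ka:p. Syllable 7 is left unfooted.
Foot heads (stressed positions): 1, 3, 5.
End Rule Rightmost: primary stress on the rightmost head = syllable 5.
Secondary stress on 1, 3: ˌge:.ga.ˌlo.kal.ˈtad.be.ka:p.

primary 5, secondary 1, 3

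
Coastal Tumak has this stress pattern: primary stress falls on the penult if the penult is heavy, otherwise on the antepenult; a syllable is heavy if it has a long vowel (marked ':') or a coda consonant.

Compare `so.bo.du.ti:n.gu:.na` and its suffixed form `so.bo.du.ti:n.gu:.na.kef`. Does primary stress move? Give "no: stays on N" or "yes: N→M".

Base `so.bo.du.ti:n.gu:.na` (6 syllables):
  Weights: 4 ti:n H, 5 gu: H, 6 na L.
  The penult (syllable 5, gu:) is heavy, so it takes stress.
  → primary stress on syllable 5.
Suffixed `so.bo.du.ti:n.gu:.na.kef` (7 syllables):
  Weights: 5 gu: H, 6 na L, 7 kef H.
  The penult (syllable 6, na) is light, so stress falls on the antepenult (syllable 5, gu:).
  → primary stress on syllable 5.

no: stays on 5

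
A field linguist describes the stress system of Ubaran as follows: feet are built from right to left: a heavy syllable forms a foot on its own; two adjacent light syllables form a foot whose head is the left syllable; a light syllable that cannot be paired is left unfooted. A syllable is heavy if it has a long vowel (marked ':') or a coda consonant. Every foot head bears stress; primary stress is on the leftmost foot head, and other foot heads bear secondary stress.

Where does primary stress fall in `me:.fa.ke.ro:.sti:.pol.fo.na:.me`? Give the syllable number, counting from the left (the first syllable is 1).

Weights: 1 me: H, 2 fa L, 3 ke L, 4 ro: H, 5 sti: H, 6 pol H, 7 fo L, 8 na: H, 9 me L.
Parse right to left (heavy = foot alone; LL = one foot; stranded L unfooted): (ˈme:) (ˈfa.ke) (ˈro:) (ˈsti:) (ˈpol) fo (ˈna:) me.
Foot heads: 1, 2, 4, 5, 6, 8.
Primary stress on the leftmost head = syllable 1.
Primary stress: syllable 1 → ˈme:.fa.ke.ro:.sti:.pol.fo.na:.me.

1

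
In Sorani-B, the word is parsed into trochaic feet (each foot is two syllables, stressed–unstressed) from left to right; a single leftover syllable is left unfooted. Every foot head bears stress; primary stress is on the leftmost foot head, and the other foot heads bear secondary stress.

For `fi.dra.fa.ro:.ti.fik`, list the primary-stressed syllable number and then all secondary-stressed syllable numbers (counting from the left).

Parse left to right into trochaic (ˈσσ) feet: (ˈfi.dra) (ˈfa.ro:) (ˈti.fik).
Foot heads (stressed positions): 1, 3, 5.
End Rule Leftmost: primary stress on the leftmost head = syllable 1.
Secondary stress on 3, 5: ˈfi.dra.ˌfa.ro:.ˌti.fik.

primary 1, secondary 3, 5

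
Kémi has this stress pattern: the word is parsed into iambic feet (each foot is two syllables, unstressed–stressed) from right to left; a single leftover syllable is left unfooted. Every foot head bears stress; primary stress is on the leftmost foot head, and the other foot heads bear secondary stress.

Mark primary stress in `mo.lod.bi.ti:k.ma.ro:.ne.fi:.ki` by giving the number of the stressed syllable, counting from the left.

Parse right to left into iambic (σˈσ) feet: mo (lod.ˈbi) (ti:k.ˈma) (ro:.ˈne) (fi:.ˈki). Syllable 1 is left unfooted.
Foot heads (stressed positions): 3, 5, 7, 9.
End Rule Leftmost: primary stress on the leftmost head = syllable 3.
Primary stress: syllable 3 → mo.lod.ˈbi.ti:k.ma.ro:.ne.fi:.ki.

3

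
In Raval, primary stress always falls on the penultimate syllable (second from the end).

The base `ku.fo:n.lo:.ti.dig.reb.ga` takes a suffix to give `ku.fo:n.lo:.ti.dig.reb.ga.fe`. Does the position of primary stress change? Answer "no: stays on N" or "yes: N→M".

yes: 6→7

Base `ku.fo:n.lo:.ti.dig.reb.ga` (7 syllables):
  The word has 7 syllables; the penultimate syllable (second from the end) is syllable 6 (reb).
  → primary stress on syllable 6.
Suffixed `ku.fo:n.lo:.ti.dig.reb.ga.fe` (8 syllables):
  The word has 8 syllables; the penultimate syllable (second from the end) is syllable 7 (ga).
  → primary stress on syllable 7.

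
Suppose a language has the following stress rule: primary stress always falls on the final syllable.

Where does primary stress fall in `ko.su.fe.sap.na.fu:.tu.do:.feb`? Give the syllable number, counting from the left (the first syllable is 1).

The word has 9 syllables; the final syllable is syllable 9 (feb).
Primary stress: syllable 9 → ko.su.fe.sap.na.fu:.tu.do:.ˈfeb.

9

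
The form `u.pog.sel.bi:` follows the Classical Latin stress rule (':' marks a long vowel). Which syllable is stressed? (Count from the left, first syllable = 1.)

3

Classical Latin: stress the penult if heavy (long vowel or closed), else the antepenult.
Weights: 2 pog H, 3 sel H, 4 bi: H.
The penult (syllable 3, sel) is heavy, so it takes stress.
Stress on syllable 3: u.pog.ˈsel.bi:.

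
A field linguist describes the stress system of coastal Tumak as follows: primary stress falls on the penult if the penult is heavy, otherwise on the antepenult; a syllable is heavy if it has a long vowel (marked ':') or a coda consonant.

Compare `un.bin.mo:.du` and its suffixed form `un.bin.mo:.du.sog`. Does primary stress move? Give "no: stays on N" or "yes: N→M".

no: stays on 3

Base `un.bin.mo:.du` (4 syllables):
  Weights: 2 bin H, 3 mo: H, 4 du L.
  The penult (syllable 3, mo:) is heavy, so it takes stress.
  → primary stress on syllable 3.
Suffixed `un.bin.mo:.du.sog` (5 syllables):
  Weights: 3 mo: H, 4 du L, 5 sog H.
  The penult (syllable 4, du) is light, so stress falls on the antepenult (syllable 3, mo:).
  → primary stress on syllable 3.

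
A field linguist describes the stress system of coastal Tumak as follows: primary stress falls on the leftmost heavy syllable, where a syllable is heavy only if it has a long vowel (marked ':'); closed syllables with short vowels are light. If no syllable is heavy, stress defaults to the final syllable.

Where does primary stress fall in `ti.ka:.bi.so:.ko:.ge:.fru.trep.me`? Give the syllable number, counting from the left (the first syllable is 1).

Weights: 1 ti L, 2 ka: H, 3 bi L, 4 so: H, 5 ko: H, 6 ge: H, 7 fru L, 8 trep L, 9 me L.
Heavy syllables in the domain: 2, 4, 5, 6. The leftmost is syllable 2 (ka:).
Primary stress: syllable 2 → ti.ˈka:.bi.so:.ko:.ge:.fru.trep.me.

2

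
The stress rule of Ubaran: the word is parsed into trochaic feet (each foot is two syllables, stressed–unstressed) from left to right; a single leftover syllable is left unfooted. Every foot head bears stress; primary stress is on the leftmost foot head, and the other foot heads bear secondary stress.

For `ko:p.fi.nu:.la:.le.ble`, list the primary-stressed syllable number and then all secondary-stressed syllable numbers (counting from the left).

primary 1, secondary 3, 5

Parse left to right into trochaic (ˈσσ) feet: (ˈko:p.fi) (ˈnu:.la:) (ˈle.ble).
Foot heads (stressed positions): 1, 3, 5.
End Rule Leftmost: primary stress on the leftmost head = syllable 1.
Secondary stress on 3, 5: ˈko:p.fi.ˌnu:.la:.ˌle.ble.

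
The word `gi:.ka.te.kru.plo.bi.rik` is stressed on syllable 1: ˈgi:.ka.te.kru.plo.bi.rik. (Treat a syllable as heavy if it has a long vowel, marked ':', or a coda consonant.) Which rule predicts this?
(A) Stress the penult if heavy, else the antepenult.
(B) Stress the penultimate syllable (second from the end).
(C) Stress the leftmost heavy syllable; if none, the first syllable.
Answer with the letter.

C

Rule A → syllable 5 (observed: 1).
Rule B → syllable 6 (observed: 1).
Rule C → syllable 1 ✓.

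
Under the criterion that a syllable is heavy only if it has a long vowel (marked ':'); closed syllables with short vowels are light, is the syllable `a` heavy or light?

light

`a`: short vowel, open (no coda). Short vowel → light.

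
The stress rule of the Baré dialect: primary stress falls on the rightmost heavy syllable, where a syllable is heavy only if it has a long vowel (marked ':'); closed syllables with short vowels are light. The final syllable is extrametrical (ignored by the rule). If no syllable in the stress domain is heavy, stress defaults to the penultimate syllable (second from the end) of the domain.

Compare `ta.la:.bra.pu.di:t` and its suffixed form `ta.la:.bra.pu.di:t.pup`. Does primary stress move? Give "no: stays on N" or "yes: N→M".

Base `ta.la:.bra.pu.di:t` (5 syllables):
  The final syllable (5, di:t) is extrametrical; the stress domain is syllables 1–4.
  Weights: 1 ta L, 2 la: H, 3 bra L, 4 pu L.
  Heavy syllables in the domain: 2. The rightmost is syllable 2 (la:).
  → primary stress on syllable 2.
Suffixed `ta.la:.bra.pu.di:t.pup` (6 syllables):
  The final syllable (6, pup) is extrametrical; the stress domain is syllables 1–5.
  Weights: 1 ta L, 2 la: H, 3 bra L, 4 pu L, 5 di:t H.
  Heavy syllables in the domain: 2, 5. The rightmost is syllable 5 (di:t).
  → primary stress on syllable 5.

yes: 2→5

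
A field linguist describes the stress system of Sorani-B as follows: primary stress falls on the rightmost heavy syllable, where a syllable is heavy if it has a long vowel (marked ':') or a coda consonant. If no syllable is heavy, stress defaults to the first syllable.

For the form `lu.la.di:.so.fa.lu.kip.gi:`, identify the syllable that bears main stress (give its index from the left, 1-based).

8

Weights: 1 lu L, 2 la L, 3 di: H, 4 so L, 5 fa L, 6 lu L, 7 kip H, 8 gi: H.
Heavy syllables in the domain: 3, 7, 8. The rightmost is syllable 8 (gi:).
Primary stress: syllable 8 → lu.la.di:.so.fa.lu.kip.ˈgi:.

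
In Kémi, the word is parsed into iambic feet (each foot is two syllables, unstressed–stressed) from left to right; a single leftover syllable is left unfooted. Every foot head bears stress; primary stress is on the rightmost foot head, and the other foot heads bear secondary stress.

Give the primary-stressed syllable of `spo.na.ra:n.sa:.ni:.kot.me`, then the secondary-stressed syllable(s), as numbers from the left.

Parse left to right into iambic (σˈσ) feet: (spo.ˈna) (ra:n.ˈsa:) (ni:.ˈkot) me. Syllable 7 is left unfooted.
Foot heads (stressed positions): 2, 4, 6.
End Rule Rightmost: primary stress on the rightmost head = syllable 6.
Secondary stress on 2, 4: spo.ˌna.ra:n.ˌsa:.ni:.ˈkot.me.

primary 6, secondary 2, 4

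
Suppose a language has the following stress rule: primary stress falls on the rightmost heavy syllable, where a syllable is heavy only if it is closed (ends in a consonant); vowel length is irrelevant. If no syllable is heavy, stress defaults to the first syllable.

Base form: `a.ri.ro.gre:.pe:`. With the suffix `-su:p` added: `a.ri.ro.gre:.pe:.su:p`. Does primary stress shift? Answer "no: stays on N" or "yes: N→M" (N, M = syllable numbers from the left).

Base `a.ri.ro.gre:.pe:` (5 syllables):
  Weights: 1 a L, 2 ri L, 3 ro L, 4 gre: L, 5 pe: L.
  No heavy syllable in the domain; default to the first syllable = syllable 1.
  → primary stress on syllable 1.
Suffixed `a.ri.ro.gre:.pe:.su:p` (6 syllables):
  Weights: 1 a L, 2 ri L, 3 ro L, 4 gre: L, 5 pe: L, 6 su:p H.
  Heavy syllables in the domain: 6. The rightmost is syllable 6 (su:p).
  → primary stress on syllable 6.

yes: 1→6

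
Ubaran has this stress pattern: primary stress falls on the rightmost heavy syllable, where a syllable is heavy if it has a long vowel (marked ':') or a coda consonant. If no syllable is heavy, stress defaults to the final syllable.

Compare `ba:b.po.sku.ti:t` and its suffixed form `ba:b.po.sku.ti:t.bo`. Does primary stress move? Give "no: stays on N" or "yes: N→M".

Base `ba:b.po.sku.ti:t` (4 syllables):
  Weights: 1 ba:b H, 2 po L, 3 sku L, 4 ti:t H.
  Heavy syllables in the domain: 1, 4. The rightmost is syllable 4 (ti:t).
  → primary stress on syllable 4.
Suffixed `ba:b.po.sku.ti:t.bo` (5 syllables):
  Weights: 1 ba:b H, 2 po L, 3 sku L, 4 ti:t H, 5 bo L.
  Heavy syllables in the domain: 1, 4. The rightmost is syllable 4 (ti:t).
  → primary stress on syllable 4.

no: stays on 4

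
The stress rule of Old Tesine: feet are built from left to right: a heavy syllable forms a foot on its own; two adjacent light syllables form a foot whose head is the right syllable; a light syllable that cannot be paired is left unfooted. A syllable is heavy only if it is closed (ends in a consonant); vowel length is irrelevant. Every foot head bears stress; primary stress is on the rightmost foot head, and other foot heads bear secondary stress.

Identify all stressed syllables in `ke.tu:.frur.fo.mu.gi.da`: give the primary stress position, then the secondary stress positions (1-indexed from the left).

Weights: 1 ke L, 2 tu: L, 3 frur H, 4 fo L, 5 mu L, 6 gi L, 7 da L.
Parse left to right (heavy = foot alone; LL = one foot; stranded L unfooted): (ke.ˈtu:) (ˈfrur) (fo.ˈmu) (gi.ˈda).
Foot heads: 2, 3, 5, 7.
Primary stress on the rightmost head = syllable 7.
Secondary stress on 2, 3, 5: ke.ˌtu:.ˌfrur.fo.ˌmu.gi.ˈda.

primary 7, secondary 2, 3, 5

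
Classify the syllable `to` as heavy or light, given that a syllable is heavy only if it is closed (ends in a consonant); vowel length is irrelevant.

`to`: short vowel, open (no coda). Open (no coda) → light.

light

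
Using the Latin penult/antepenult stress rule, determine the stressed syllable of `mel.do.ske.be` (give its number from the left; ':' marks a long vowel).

2

Classical Latin: stress the penult if heavy (long vowel or closed), else the antepenult.
Weights: 2 do L, 3 ske L, 4 be L.
The penult (syllable 3, ske) is light, so stress falls on the antepenult (syllable 2, do).
Stress on syllable 2: mel.ˈdo.ske.be.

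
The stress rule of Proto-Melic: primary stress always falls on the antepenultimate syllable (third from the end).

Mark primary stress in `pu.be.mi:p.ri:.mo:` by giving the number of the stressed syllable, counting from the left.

The word has 5 syllables; the antepenultimate syllable (third from the end) is syllable 3 (mi:p).
Primary stress: syllable 3 → pu.be.ˈmi:p.ri:.mo:.

3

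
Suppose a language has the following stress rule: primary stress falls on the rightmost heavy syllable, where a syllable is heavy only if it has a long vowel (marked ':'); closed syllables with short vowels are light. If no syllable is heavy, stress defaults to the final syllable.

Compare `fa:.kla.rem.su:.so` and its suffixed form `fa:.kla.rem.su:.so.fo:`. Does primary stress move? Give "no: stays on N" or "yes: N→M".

yes: 4→6

Base `fa:.kla.rem.su:.so` (5 syllables):
  Weights: 1 fa: H, 2 kla L, 3 rem L, 4 su: H, 5 so L.
  Heavy syllables in the domain: 1, 4. The rightmost is syllable 4 (su:).
  → primary stress on syllable 4.
Suffixed `fa:.kla.rem.su:.so.fo:` (6 syllables):
  Weights: 1 fa: H, 2 kla L, 3 rem L, 4 su: H, 5 so L, 6 fo: H.
  Heavy syllables in the domain: 1, 4, 6. The rightmost is syllable 6 (fo:).
  → primary stress on syllable 6.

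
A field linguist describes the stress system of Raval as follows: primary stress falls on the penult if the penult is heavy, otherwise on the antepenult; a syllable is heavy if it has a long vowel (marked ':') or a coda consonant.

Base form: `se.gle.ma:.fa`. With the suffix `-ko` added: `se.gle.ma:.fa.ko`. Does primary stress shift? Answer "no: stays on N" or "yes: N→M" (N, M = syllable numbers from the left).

no: stays on 3

Base `se.gle.ma:.fa` (4 syllables):
  Weights: 2 gle L, 3 ma: H, 4 fa L.
  The penult (syllable 3, ma:) is heavy, so it takes stress.
  → primary stress on syllable 3.
Suffixed `se.gle.ma:.fa.ko` (5 syllables):
  Weights: 3 ma: H, 4 fa L, 5 ko L.
  The penult (syllable 4, fa) is light, so stress falls on the antepenult (syllable 3, ma:).
  → primary stress on syllable 3.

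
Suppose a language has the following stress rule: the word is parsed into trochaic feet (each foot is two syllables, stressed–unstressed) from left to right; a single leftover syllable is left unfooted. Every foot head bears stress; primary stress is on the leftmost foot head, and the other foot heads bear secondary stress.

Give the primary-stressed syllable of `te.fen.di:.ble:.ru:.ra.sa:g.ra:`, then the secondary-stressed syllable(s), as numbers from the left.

primary 1, secondary 3, 5, 7

Parse left to right into trochaic (ˈσσ) feet: (ˈte.fen) (ˈdi:.ble:) (ˈru:.ra) (ˈsa:g.ra:).
Foot heads (stressed positions): 1, 3, 5, 7.
End Rule Leftmost: primary stress on the leftmost head = syllable 1.
Secondary stress on 3, 5, 7: ˈte.fen.ˌdi:.ble:.ˌru:.ra.ˌsa:g.ra:.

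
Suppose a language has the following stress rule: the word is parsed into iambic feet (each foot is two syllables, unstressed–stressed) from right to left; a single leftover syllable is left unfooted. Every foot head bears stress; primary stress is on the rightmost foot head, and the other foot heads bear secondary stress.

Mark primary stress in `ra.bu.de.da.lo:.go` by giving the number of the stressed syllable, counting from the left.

6

Parse right to left into iambic (σˈσ) feet: (ra.ˈbu) (de.ˈda) (lo:.ˈgo).
Foot heads (stressed positions): 2, 4, 6.
End Rule Rightmost: primary stress on the rightmost head = syllable 6.
Primary stress: syllable 6 → ra.bu.de.da.lo:.ˈgo.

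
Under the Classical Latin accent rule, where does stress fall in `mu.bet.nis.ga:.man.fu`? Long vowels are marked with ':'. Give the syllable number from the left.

Classical Latin: stress the penult if heavy (long vowel or closed), else the antepenult.
Weights: 4 ga: H, 5 man H, 6 fu L.
The penult (syllable 5, man) is heavy, so it takes stress.
Stress on syllable 5: mu.bet.nis.ga:.ˈman.fu.

5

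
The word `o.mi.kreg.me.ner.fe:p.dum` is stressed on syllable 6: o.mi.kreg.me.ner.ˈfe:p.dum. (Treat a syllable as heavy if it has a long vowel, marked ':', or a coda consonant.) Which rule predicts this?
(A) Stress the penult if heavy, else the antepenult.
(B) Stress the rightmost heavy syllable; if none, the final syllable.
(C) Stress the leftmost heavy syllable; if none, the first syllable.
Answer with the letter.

A

Rule A → syllable 6 ✓.
Rule B → syllable 7 (observed: 6).
Rule C → syllable 3 (observed: 6).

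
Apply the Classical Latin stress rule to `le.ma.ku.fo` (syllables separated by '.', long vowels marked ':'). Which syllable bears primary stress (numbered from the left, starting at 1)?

2

Classical Latin: stress the penult if heavy (long vowel or closed), else the antepenult.
Weights: 2 ma L, 3 ku L, 4 fo L.
The penult (syllable 3, ku) is light, so stress falls on the antepenult (syllable 2, ma).
Stress on syllable 2: le.ˈma.ku.fo.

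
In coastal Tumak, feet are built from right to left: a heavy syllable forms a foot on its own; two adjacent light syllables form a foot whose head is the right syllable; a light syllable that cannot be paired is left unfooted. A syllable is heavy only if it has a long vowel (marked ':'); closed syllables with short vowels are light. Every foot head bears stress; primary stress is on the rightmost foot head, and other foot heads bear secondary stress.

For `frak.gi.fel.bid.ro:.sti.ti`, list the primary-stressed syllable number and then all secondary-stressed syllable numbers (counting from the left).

Weights: 1 frak L, 2 gi L, 3 fel L, 4 bid L, 5 ro: H, 6 sti L, 7 ti L.
Parse right to left (heavy = foot alone; LL = one foot; stranded L unfooted): (frak.ˈgi) (fel.ˈbid) (ˈro:) (sti.ˈti).
Foot heads: 2, 4, 5, 7.
Primary stress on the rightmost head = syllable 7.
Secondary stress on 2, 4, 5: frak.ˌgi.fel.ˌbid.ˌro:.sti.ˈti.

primary 7, secondary 2, 4, 5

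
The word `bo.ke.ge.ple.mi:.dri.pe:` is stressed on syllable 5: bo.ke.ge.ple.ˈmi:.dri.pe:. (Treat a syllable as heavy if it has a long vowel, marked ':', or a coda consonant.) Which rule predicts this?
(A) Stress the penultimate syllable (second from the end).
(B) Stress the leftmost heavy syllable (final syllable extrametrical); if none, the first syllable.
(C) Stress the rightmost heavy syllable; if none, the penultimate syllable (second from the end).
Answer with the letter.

Rule A → syllable 6 (observed: 5).
Rule B → syllable 5 ✓.
Rule C → syllable 7 (observed: 5).

B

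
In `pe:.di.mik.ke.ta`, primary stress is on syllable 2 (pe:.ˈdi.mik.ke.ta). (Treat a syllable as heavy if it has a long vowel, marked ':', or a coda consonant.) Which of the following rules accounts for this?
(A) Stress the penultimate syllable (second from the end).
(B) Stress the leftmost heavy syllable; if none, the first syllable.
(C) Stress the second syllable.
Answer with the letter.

Rule A → syllable 4 (observed: 2).
Rule B → syllable 1 (observed: 2).
Rule C → syllable 2 ✓.

C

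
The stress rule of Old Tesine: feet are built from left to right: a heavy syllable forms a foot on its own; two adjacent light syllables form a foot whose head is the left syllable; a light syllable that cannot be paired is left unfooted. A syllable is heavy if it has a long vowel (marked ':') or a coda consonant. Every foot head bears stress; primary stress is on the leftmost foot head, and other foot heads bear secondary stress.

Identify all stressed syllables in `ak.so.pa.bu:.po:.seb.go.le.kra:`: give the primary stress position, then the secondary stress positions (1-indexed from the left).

Weights: 1 ak H, 2 so L, 3 pa L, 4 bu: H, 5 po: H, 6 seb H, 7 go L, 8 le L, 9 kra: H.
Parse left to right (heavy = foot alone; LL = one foot; stranded L unfooted): (ˈak) (ˈso.pa) (ˈbu:) (ˈpo:) (ˈseb) (ˈgo.le) (ˈkra:).
Foot heads: 1, 2, 4, 5, 6, 7, 9.
Primary stress on the leftmost head = syllable 1.
Secondary stress on 2, 4, 5, 6, 7, 9: ˈak.ˌso.pa.ˌbu:.ˌpo:.ˌseb.ˌgo.le.ˌkra:.

primary 1, secondary 2, 4, 5, 6, 7, 9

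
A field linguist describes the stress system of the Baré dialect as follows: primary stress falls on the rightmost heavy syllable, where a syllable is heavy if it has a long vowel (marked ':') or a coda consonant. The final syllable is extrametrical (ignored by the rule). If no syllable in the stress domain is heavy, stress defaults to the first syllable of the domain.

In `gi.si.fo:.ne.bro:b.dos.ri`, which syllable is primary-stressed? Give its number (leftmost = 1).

6

The final syllable (7, ri) is extrametrical; the stress domain is syllables 1–6.
Weights: 1 gi L, 2 si L, 3 fo: H, 4 ne L, 5 bro:b H, 6 dos H.
Heavy syllables in the domain: 3, 5, 6. The rightmost is syllable 6 (dos).
Primary stress: syllable 6 → gi.si.fo:.ne.bro:b.ˈdos.ri.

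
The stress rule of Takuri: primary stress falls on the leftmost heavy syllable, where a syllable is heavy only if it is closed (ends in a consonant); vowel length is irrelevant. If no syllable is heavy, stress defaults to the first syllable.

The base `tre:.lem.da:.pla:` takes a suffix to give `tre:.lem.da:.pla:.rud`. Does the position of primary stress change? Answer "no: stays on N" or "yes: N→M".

no: stays on 2

Base `tre:.lem.da:.pla:` (4 syllables):
  Weights: 1 tre: L, 2 lem H, 3 da: L, 4 pla: L.
  Heavy syllables in the domain: 2. The leftmost is syllable 2 (lem).
  → primary stress on syllable 2.
Suffixed `tre:.lem.da:.pla:.rud` (5 syllables):
  Weights: 1 tre: L, 2 lem H, 3 da: L, 4 pla: L, 5 rud H.
  Heavy syllables in the domain: 2, 5. The leftmost is syllable 2 (lem).
  → primary stress on syllable 2.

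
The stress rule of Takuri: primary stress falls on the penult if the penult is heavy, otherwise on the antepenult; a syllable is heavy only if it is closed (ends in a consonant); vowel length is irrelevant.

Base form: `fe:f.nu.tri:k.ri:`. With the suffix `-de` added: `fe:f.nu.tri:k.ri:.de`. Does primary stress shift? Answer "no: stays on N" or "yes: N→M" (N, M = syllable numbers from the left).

no: stays on 3

Base `fe:f.nu.tri:k.ri:` (4 syllables):
  Weights: 2 nu L, 3 tri:k H, 4 ri: L.
  The penult (syllable 3, tri:k) is heavy, so it takes stress.
  → primary stress on syllable 3.
Suffixed `fe:f.nu.tri:k.ri:.de` (5 syllables):
  Weights: 3 tri:k H, 4 ri: L, 5 de L.
  The penult (syllable 4, ri:) is light, so stress falls on the antepenult (syllable 3, tri:k).
  → primary stress on syllable 3.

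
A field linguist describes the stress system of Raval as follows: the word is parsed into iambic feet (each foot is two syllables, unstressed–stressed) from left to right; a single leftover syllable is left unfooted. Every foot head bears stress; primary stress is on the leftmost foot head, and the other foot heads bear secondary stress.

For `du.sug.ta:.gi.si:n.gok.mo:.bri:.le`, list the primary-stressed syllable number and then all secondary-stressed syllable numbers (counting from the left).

Parse left to right into iambic (σˈσ) feet: (du.ˈsug) (ta:.ˈgi) (si:n.ˈgok) (mo:.ˈbri:) le. Syllable 9 is left unfooted.
Foot heads (stressed positions): 2, 4, 6, 8.
End Rule Leftmost: primary stress on the leftmost head = syllable 2.
Secondary stress on 4, 6, 8: du.ˈsug.ta:.ˌgi.si:n.ˌgok.mo:.ˌbri:.le.

primary 2, secondary 4, 6, 8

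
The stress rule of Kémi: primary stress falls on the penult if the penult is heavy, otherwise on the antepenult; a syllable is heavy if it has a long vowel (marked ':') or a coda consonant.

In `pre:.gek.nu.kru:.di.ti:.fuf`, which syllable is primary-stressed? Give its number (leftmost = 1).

6

Weights: 5 di L, 6 ti: H, 7 fuf H.
The penult (syllable 6, ti:) is heavy, so it takes stress.
Primary stress: syllable 6 → pre:.gek.nu.kru:.di.ˈti:.fuf.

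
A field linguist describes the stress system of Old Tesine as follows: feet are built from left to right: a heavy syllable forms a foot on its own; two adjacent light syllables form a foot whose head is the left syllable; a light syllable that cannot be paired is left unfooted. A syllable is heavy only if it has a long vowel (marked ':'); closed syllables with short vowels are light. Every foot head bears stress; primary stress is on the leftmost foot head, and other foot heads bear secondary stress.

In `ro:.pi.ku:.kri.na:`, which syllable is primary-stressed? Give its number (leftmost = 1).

1

Weights: 1 ro: H, 2 pi L, 3 ku: H, 4 kri L, 5 na: H.
Parse left to right (heavy = foot alone; LL = one foot; stranded L unfooted): (ˈro:) pi (ˈku:) kri (ˈna:).
Foot heads: 1, 3, 5.
Primary stress on the leftmost head = syllable 1.
Primary stress: syllable 1 → ˈro:.pi.ku:.kri.na:.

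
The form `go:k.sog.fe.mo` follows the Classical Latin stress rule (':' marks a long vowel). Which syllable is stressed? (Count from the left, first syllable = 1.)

Classical Latin: stress the penult if heavy (long vowel or closed), else the antepenult.
Weights: 2 sog H, 3 fe L, 4 mo L.
The penult (syllable 3, fe) is light, so stress falls on the antepenult (syllable 2, sog).
Stress on syllable 2: go:k.ˈsog.fe.mo.

2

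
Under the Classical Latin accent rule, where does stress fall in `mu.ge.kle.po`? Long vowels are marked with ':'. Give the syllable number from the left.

Classical Latin: stress the penult if heavy (long vowel or closed), else the antepenult.
Weights: 2 ge L, 3 kle L, 4 po L.
The penult (syllable 3, kle) is light, so stress falls on the antepenult (syllable 2, ge).
Stress on syllable 2: mu.ˈge.kle.po.

2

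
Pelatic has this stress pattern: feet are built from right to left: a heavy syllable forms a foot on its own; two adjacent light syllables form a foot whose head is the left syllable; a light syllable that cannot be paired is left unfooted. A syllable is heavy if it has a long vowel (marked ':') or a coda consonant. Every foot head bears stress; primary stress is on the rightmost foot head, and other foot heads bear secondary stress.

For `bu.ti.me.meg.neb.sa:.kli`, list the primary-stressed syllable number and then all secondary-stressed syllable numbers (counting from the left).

Weights: 1 bu L, 2 ti L, 3 me L, 4 meg H, 5 neb H, 6 sa: H, 7 kli L.
Parse right to left (heavy = foot alone; LL = one foot; stranded L unfooted): bu (ˈti.me) (ˈmeg) (ˈneb) (ˈsa:) kli.
Foot heads: 2, 4, 5, 6.
Primary stress on the rightmost head = syllable 6.
Secondary stress on 2, 4, 5: bu.ˌti.me.ˌmeg.ˌneb.ˈsa:.kli.

primary 6, secondary 2, 4, 5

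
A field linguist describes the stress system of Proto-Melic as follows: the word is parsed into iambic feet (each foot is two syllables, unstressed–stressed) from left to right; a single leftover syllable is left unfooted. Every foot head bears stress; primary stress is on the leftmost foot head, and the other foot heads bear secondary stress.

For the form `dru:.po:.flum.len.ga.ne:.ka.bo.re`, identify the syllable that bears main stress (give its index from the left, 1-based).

Parse left to right into iambic (σˈσ) feet: (dru:.ˈpo:) (flum.ˈlen) (ga.ˈne:) (ka.ˈbo) re. Syllable 9 is left unfooted.
Foot heads (stressed positions): 2, 4, 6, 8.
End Rule Leftmost: primary stress on the leftmost head = syllable 2.
Primary stress: syllable 2 → dru:.ˈpo:.flum.len.ga.ne:.ka.bo.re.

2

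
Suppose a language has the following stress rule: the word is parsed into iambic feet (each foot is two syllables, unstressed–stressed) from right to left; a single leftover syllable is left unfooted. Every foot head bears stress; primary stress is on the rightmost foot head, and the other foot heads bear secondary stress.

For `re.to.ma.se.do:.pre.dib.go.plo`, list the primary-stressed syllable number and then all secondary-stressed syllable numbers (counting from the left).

primary 9, secondary 3, 5, 7

Parse right to left into iambic (σˈσ) feet: re (to.ˈma) (se.ˈdo:) (pre.ˈdib) (go.ˈplo). Syllable 1 is left unfooted.
Foot heads (stressed positions): 3, 5, 7, 9.
End Rule Rightmost: primary stress on the rightmost head = syllable 9.
Secondary stress on 3, 5, 7: re.to.ˌma.se.ˌdo:.pre.ˌdib.go.ˈplo.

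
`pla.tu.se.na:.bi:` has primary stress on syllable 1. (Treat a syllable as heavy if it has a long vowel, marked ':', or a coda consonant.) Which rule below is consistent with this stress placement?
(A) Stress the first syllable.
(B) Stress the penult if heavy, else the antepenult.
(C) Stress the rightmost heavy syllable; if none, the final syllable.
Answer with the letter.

Rule A → syllable 1 ✓.
Rule B → syllable 4 (observed: 1).
Rule C → syllable 5 (observed: 1).

A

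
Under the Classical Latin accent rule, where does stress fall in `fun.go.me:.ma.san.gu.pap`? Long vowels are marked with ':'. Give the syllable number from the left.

5

Classical Latin: stress the penult if heavy (long vowel or closed), else the antepenult.
Weights: 5 san H, 6 gu L, 7 pap H.
The penult (syllable 6, gu) is light, so stress falls on the antepenult (syllable 5, san).
Stress on syllable 5: fun.go.me:.ma.ˈsan.gu.pap.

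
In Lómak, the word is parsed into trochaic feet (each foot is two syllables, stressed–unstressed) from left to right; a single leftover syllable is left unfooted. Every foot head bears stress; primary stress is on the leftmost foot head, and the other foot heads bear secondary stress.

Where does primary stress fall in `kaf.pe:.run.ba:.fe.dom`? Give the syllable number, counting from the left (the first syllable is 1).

Parse left to right into trochaic (ˈσσ) feet: (ˈkaf.pe:) (ˈrun.ba:) (ˈfe.dom).
Foot heads (stressed positions): 1, 3, 5.
End Rule Leftmost: primary stress on the leftmost head = syllable 1.
Primary stress: syllable 1 → ˈkaf.pe:.run.ba:.fe.dom.

1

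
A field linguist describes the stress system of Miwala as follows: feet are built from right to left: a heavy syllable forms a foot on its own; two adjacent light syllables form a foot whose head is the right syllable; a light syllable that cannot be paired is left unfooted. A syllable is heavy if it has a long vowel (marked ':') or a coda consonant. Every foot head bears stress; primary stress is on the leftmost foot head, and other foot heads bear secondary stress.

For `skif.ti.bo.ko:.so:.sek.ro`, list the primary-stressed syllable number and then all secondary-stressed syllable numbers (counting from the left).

primary 1, secondary 3, 4, 5, 6

Weights: 1 skif H, 2 ti L, 3 bo L, 4 ko: H, 5 so: H, 6 sek H, 7 ro L.
Parse right to left (heavy = foot alone; LL = one foot; stranded L unfooted): (ˈskif) (ti.ˈbo) (ˈko:) (ˈso:) (ˈsek) ro.
Foot heads: 1, 3, 4, 5, 6.
Primary stress on the leftmost head = syllable 1.
Secondary stress on 3, 4, 5, 6: ˈskif.ti.ˌbo.ˌko:.ˌso:.ˌsek.ro.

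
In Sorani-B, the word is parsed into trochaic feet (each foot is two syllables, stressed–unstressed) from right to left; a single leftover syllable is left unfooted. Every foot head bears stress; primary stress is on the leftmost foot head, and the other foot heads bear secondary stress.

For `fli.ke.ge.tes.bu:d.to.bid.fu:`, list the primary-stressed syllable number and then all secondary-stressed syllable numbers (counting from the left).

primary 1, secondary 3, 5, 7

Parse right to left into trochaic (ˈσσ) feet: (ˈfli.ke) (ˈge.tes) (ˈbu:d.to) (ˈbid.fu:).
Foot heads (stressed positions): 1, 3, 5, 7.
End Rule Leftmost: primary stress on the leftmost head = syllable 1.
Secondary stress on 3, 5, 7: ˈfli.ke.ˌge.tes.ˌbu:d.to.ˌbid.fu:.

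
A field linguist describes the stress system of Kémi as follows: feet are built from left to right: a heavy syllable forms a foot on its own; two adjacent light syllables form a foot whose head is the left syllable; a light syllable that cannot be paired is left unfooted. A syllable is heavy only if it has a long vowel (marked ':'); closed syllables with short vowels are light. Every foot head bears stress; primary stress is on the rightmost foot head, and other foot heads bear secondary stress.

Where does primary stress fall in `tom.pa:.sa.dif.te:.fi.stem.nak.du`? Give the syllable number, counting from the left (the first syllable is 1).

Weights: 1 tom L, 2 pa: H, 3 sa L, 4 dif L, 5 te: H, 6 fi L, 7 stem L, 8 nak L, 9 du L.
Parse left to right (heavy = foot alone; LL = one foot; stranded L unfooted): tom (ˈpa:) (ˈsa.dif) (ˈte:) (ˈfi.stem) (ˈnak.du).
Foot heads: 2, 3, 5, 6, 8.
Primary stress on the rightmost head = syllable 8.
Primary stress: syllable 8 → tom.pa:.sa.dif.te:.fi.stem.ˈnak.du.

8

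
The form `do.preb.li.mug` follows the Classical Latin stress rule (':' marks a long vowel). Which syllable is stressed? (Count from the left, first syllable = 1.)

2

Classical Latin: stress the penult if heavy (long vowel or closed), else the antepenult.
Weights: 2 preb H, 3 li L, 4 mug H.
The penult (syllable 3, li) is light, so stress falls on the antepenult (syllable 2, preb).
Stress on syllable 2: do.ˈpreb.li.mug.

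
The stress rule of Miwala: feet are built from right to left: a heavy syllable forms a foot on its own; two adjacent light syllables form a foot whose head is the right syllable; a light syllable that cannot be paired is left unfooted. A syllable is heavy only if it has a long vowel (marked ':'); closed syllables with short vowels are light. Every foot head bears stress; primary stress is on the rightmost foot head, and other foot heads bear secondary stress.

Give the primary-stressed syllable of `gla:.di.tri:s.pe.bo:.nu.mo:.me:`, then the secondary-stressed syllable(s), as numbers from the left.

primary 8, secondary 1, 3, 5, 7

Weights: 1 gla: H, 2 di L, 3 tri:s H, 4 pe L, 5 bo: H, 6 nu L, 7 mo: H, 8 me: H.
Parse right to left (heavy = foot alone; LL = one foot; stranded L unfooted): (ˈgla:) di (ˈtri:s) pe (ˈbo:) nu (ˈmo:) (ˈme:).
Foot heads: 1, 3, 5, 7, 8.
Primary stress on the rightmost head = syllable 8.
Secondary stress on 1, 3, 5, 7: ˌgla:.di.ˌtri:s.pe.ˌbo:.nu.ˌmo:.ˈme:.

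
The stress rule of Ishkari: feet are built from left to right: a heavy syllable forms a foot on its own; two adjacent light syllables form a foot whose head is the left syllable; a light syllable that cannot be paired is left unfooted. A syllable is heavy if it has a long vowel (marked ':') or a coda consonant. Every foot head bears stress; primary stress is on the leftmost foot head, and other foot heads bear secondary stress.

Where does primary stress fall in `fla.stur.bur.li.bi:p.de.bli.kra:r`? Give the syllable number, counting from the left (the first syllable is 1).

2

Weights: 1 fla L, 2 stur H, 3 bur H, 4 li L, 5 bi:p H, 6 de L, 7 bli L, 8 kra:r H.
Parse left to right (heavy = foot alone; LL = one foot; stranded L unfooted): fla (ˈstur) (ˈbur) li (ˈbi:p) (ˈde.bli) (ˈkra:r).
Foot heads: 2, 3, 5, 6, 8.
Primary stress on the leftmost head = syllable 2.
Primary stress: syllable 2 → fla.ˈstur.bur.li.bi:p.de.bli.kra:r.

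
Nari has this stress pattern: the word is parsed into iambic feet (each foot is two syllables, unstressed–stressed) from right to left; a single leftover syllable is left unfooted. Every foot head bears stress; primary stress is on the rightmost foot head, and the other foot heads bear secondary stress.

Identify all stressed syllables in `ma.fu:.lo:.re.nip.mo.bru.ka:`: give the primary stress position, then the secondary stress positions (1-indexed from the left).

primary 8, secondary 2, 4, 6

Parse right to left into iambic (σˈσ) feet: (ma.ˈfu:) (lo:.ˈre) (nip.ˈmo) (bru.ˈka:).
Foot heads (stressed positions): 2, 4, 6, 8.
End Rule Rightmost: primary stress on the rightmost head = syllable 8.
Secondary stress on 2, 4, 6: ma.ˌfu:.lo:.ˌre.nip.ˌmo.bru.ˈka:.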